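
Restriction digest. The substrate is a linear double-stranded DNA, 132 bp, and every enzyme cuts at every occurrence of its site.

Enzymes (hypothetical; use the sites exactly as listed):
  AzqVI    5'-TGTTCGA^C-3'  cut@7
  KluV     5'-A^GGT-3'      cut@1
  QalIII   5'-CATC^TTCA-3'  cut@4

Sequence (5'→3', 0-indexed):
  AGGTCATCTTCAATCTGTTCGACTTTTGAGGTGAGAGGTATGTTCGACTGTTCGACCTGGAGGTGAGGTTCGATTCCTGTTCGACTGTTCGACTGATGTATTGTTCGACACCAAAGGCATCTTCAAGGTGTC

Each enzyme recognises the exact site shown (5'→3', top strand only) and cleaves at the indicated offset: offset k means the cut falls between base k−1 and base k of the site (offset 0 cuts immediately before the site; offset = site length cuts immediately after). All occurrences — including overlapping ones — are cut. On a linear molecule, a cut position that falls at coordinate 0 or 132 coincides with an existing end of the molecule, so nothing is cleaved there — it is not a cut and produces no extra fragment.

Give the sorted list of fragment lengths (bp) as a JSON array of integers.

[1,5,5,6,6,7,7,7,8,8,11,13,14,16,18]

Per-enzyme occurrences:
  AzqVI TGTTCGAC/7: at [15, 40, 48, 77, 85, 101] ⇒ [22, 47, 55, 84, 92, 108]
  KluV AGGT/1: at [0, 28, 35, 60, 65, 125] ⇒ [1, 29, 36, 61, 66, 126]
  QalIII CATCTTCA/4: at [4, 117] ⇒ [8, 121]

All cut coordinates (distinct, sorted): [1, 8, 22, 29, 36, 47, 55, 61, 66, 84, 92, 108, 121, 126]

Fragments:
  [0,1): 1 bp
  [1,8): 7 bp
  [8,22): 14 bp
  [22,29): 7 bp
  [29,36): 7 bp
  [36,47): 11 bp
  [47,55): 8 bp
  [55,61): 6 bp
  [61,66): 5 bp
  [66,84): 18 bp
  [84,92): 8 bp
  [92,108): 16 bp
  [108,121): 13 bp
  [121,126): 5 bp
  [126,132): 6 bp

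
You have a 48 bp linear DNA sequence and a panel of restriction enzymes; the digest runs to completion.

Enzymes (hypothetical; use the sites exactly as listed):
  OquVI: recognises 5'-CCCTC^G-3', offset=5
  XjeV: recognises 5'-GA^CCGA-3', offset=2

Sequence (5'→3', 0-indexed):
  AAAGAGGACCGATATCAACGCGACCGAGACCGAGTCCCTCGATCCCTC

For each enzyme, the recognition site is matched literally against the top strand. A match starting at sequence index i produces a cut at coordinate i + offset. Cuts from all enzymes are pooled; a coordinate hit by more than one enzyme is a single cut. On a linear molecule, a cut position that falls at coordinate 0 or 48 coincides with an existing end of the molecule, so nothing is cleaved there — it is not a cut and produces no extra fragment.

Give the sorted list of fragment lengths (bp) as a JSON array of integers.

Scan for sites:
  OquVI (CCCTCG, off=5): starts [35] → cuts [40]
  XjeV (GACCGA, off=2): starts [6, 21, 27] → cuts [8, 23, 29]

All cut coordinates (distinct, sorted): [8, 23, 29, 40]

Fragments:
  [0,8): 8 bp
  [8,23): 15 bp
  [23,29): 6 bp
  [29,40): 11 bp
  [40,48): 8 bp

[6,8,8,11,15]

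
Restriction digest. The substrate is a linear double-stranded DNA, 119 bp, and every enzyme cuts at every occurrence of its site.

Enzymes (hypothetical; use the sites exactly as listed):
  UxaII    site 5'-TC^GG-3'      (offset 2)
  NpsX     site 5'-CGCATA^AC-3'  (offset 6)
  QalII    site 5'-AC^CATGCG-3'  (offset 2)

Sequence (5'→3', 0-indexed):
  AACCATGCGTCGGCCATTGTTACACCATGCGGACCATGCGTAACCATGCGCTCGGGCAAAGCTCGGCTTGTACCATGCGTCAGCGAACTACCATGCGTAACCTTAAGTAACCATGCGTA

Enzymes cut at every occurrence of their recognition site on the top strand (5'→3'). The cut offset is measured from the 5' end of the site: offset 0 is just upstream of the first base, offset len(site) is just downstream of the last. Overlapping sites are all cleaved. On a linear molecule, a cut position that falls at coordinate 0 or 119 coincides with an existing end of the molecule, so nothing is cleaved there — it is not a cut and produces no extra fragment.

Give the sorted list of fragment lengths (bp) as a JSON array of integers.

Per-enzyme occurrences:
  UxaII TCGG/2: at [9, 51, 62] ⇒ [11, 53, 64]
  NpsX (CGCATAAC, off=6): no sites
  QalII ACCATGCG/2: at [1, 23, 32, 42, 71, 89, 109] ⇒ [3, 25, 34, 44, 73, 91, 111]

All cut coordinates (distinct, sorted): [3, 11, 25, 34, 44, 53, 64, 73, 91, 111]

Fragments:
  [0,3): 3 bp
  [3,11): 8 bp
  [11,25): 14 bp
  [25,34): 9 bp
  [34,44): 10 bp
  [44,53): 9 bp
  [53,64): 11 bp
  [64,73): 9 bp
  [73,91): 18 bp
  [91,111): 20 bp
  [111,119): 8 bp

[3,8,8,9,9,9,10,11,14,18,20]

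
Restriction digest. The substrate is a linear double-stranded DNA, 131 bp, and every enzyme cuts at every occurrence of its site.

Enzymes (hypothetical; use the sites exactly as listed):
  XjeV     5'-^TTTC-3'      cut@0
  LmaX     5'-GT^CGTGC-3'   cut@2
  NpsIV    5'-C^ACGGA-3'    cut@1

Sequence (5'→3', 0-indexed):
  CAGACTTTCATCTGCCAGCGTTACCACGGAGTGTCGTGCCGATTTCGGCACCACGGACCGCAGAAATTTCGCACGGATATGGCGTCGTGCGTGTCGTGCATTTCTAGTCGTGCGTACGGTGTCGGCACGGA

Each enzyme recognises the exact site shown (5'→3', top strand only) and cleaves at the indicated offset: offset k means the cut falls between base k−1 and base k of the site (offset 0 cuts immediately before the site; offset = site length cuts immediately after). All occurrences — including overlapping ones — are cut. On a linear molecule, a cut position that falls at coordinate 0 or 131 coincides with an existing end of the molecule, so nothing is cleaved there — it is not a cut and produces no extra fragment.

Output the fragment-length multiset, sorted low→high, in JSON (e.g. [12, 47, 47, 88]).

Per-enzyme occurrences:
  XjeV (TTTC, off=0): starts [5, 42, 66, 100] → cuts [5, 42, 66, 100]
  LmaX (GTCGTGC, off=2): starts [32, 83, 92, 106] → cuts [34, 85, 94, 108]
  NpsIV (CACGGA, off=1): starts [24, 51, 71, 125] → cuts [25, 52, 72, 126]

Pooled cuts: [5, 25, 34, 42, 52, 66, 72, 85, 94, 100, 108, 126]

Fragments:
  [0,5): 5 bp
  [5,25): 20 bp
  [25,34): 9 bp
  [34,42): 8 bp
  [42,52): 10 bp
  [52,66): 14 bp
  [66,72): 6 bp
  [72,85): 13 bp
  [85,94): 9 bp
  [94,100): 6 bp
  [100,108): 8 bp
  [108,126): 18 bp
  [126,131): 5 bp

[5,5,6,6,8,8,9,9,10,13,14,18,20]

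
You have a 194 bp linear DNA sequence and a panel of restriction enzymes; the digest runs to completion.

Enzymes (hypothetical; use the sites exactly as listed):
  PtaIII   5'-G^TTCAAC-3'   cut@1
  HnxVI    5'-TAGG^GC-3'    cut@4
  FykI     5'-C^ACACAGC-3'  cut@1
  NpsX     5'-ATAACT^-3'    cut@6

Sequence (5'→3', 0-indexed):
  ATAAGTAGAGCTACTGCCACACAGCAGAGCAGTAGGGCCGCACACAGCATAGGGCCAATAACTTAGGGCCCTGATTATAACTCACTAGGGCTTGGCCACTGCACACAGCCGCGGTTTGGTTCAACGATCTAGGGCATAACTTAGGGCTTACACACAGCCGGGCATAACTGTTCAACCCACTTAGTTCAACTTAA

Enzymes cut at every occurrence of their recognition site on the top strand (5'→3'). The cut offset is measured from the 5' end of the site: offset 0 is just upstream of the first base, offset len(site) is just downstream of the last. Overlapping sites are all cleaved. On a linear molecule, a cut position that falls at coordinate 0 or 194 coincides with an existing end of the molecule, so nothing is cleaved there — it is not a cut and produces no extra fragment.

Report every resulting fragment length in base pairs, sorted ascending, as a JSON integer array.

Scan for sites:
  PtaIII GTTCAAC/1: at [118, 169, 183] ⇒ [119, 170, 184]
  HnxVI TAGGGC/4: at [32, 49, 63, 85, 129, 141] ⇒ [36, 53, 67, 89, 133, 145]
  FykI CACACAGC/1: at [17, 40, 101, 150] ⇒ [18, 41, 102, 151]
  NpsX ATAACT/6: at [57, 76, 135, 163] ⇒ [63, 82, 141, 169]

All cut coordinates (distinct, sorted): [18, 36, 41, 53, 63, 67, 82, 89, 102, 119, 133, 141, 145, 151, 169, 170, 184]

Fragment lengths:
  [0,18): 18 bp
  [18,36): 18 bp
  [36,41): 5 bp
  [41,53): 12 bp
  [53,63): 10 bp
  [63,67): 4 bp
  [67,82): 15 bp
  [82,89): 7 bp
  [89,102): 13 bp
  [102,119): 17 bp
  [119,133): 14 bp
  [133,141): 8 bp
  [141,145): 4 bp
  [145,151): 6 bp
  [151,169): 18 bp
  [169,170): 1 bp
  [170,184): 14 bp
  [184,194): 10 bp

[1,4,4,5,6,7,8,10,10,12,13,14,14,15,17,18,18,18]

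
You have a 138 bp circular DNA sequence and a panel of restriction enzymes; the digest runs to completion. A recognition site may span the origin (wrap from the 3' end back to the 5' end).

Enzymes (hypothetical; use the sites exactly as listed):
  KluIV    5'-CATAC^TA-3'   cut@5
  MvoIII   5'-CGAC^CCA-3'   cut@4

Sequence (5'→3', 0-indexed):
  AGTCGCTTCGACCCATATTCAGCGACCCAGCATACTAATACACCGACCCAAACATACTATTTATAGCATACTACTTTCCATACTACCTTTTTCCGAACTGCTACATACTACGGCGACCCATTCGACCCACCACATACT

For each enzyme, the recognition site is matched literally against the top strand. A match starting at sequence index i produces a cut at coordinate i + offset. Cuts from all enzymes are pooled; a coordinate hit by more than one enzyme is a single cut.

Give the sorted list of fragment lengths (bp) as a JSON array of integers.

Site scan:
  KluIV CATACTA/5: at [30, 52, 66, 78, 103, 132] ⇒ [35, 57, 71, 83, 108, 137]
  MvoIII CGACCCA/4: at [8, 22, 43, 113, 122] ⇒ [12, 26, 47, 117, 126]

All cut coordinates (distinct, sorted): [12, 26, 35, 47, 57, 71, 83, 108, 117, 126, 137]

Fragment lengths:
  12→26: 14 bp
  26→35: 9 bp
  35→47: 12 bp
  47→57: 10 bp
  57→71: 14 bp
  71→83: 12 bp
  83→108: 25 bp
  108→117: 9 bp
  117→126: 9 bp
  126→137: 11 bp
  137→12 (wrap): 138-137+12 = 13 bp

[9,9,9,10,11,12,12,13,14,14,25]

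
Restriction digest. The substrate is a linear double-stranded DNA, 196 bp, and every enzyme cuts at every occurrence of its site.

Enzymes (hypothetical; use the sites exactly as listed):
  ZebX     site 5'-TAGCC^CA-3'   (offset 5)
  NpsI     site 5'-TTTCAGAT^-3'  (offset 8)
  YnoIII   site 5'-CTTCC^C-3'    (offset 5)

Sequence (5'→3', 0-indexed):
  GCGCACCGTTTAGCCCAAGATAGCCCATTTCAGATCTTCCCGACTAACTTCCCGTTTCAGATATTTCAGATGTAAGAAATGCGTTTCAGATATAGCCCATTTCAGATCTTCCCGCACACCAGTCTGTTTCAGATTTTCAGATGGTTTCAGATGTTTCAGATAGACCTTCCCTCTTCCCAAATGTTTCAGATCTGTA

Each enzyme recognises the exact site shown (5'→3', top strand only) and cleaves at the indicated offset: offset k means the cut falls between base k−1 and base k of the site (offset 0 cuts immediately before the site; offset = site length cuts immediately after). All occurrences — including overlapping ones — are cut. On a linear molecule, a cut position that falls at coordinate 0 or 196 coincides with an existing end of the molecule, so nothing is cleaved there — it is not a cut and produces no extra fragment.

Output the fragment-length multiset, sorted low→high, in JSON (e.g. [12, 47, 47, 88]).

Scan for sites:
  ZebX TAGCCCA/5: at [10, 20, 92] ⇒ [15, 25, 97]
  NpsI TTTCAGAT/8: at [27, 54, 63, 83, 99, 126, 134, 144, 153, 183] ⇒ [35, 62, 71, 91, 107, 134, 142, 152, 161, 191]
  YnoIII CTTCCC/5: at [35, 47, 107, 165, 172] ⇒ [40, 52, 112, 170, 177]

All cut coordinates (distinct, sorted): [15, 25, 35, 40, 52, 62, 71, 91, 97, 107, 112, 134, 142, 152, 161, 170, 177, 191]

Fragment lengths:
  [0,15): 15 bp
  [15,25): 10 bp
  [25,35): 10 bp
  [35,40): 5 bp
  [40,52): 12 bp
  [52,62): 10 bp
  [62,71): 9 bp
  [71,91): 20 bp
  [91,97): 6 bp
  [97,107): 10 bp
  [107,112): 5 bp
  [112,134): 22 bp
  [134,142): 8 bp
  [142,152): 10 bp
  [152,161): 9 bp
  [161,170): 9 bp
  [170,177): 7 bp
  [177,191): 14 bp
  [191,196): 5 bp

[5,5,5,6,7,8,9,9,9,10,10,10,10,10,12,14,15,20,22]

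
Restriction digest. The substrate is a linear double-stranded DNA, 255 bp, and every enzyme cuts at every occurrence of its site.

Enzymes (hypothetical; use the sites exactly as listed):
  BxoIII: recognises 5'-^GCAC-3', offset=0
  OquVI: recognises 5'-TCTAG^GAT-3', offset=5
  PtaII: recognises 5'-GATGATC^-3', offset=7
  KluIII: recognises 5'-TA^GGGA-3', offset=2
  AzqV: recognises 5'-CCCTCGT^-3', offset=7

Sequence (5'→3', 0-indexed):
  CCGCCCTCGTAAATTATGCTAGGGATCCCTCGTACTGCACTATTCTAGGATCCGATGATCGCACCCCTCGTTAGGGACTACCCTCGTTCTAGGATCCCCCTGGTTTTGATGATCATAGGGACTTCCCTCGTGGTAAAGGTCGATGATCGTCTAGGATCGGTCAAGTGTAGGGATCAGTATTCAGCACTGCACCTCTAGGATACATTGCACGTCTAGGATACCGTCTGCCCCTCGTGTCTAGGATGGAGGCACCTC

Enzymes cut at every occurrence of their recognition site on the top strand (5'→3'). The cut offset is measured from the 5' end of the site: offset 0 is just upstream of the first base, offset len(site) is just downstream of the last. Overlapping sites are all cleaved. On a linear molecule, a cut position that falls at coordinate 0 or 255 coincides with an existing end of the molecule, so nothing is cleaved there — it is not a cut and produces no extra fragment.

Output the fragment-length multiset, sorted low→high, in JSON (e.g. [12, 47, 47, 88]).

Site scan:
  BxoIII (GCAC, off=0): starts [36, 60, 183, 188, 206, 248] → cuts [36, 60, 183, 188, 206, 248]
  OquVI (TCTAGGAT, off=5): starts [43, 87, 149, 193, 211, 236] → cuts [48, 92, 154, 198, 216, 241]
  PtaII (GATGATC, off=7): starts [53, 107, 141] → cuts [60, 114, 148]
  KluIII (TAGGGA, off=2): starts [19, 71, 115, 167] → cuts [21, 73, 117, 169]
  AzqV (CCCTCGT, off=7): starts [3, 26, 64, 80, 124, 228] → cuts [10, 33, 71, 87, 131, 235]

All cut coordinates (distinct, sorted): [10, 21, 33, 36, 48, 60, 71, 73, 87, 92, 114, 117, 131, 148, 154, 169, 183, 188, 198, 206, 216, 235, 241, 248]

Fragments:
  [0,10): 10 bp
  [10,21): 11 bp
  [21,33): 12 bp
  [33,36): 3 bp
  [36,48): 12 bp
  [48,60): 12 bp
  [60,71): 11 bp
  [71,73): 2 bp
  [73,87): 14 bp
  [87,92): 5 bp
  [92,114): 22 bp
  [114,117): 3 bp
  [117,131): 14 bp
  [131,148): 17 bp
  [148,154): 6 bp
  [154,169): 15 bp
  [169,183): 14 bp
  [183,188): 5 bp
  [188,198): 10 bp
  [198,206): 8 bp
  [206,216): 10 bp
  [216,235): 19 bp
  [235,241): 6 bp
  [241,248): 7 bp
  [248,255): 7 bp

[2,3,3,5,5,6,6,7,7,8,10,10,10,11,11,12,12,12,14,14,14,15,17,19,22]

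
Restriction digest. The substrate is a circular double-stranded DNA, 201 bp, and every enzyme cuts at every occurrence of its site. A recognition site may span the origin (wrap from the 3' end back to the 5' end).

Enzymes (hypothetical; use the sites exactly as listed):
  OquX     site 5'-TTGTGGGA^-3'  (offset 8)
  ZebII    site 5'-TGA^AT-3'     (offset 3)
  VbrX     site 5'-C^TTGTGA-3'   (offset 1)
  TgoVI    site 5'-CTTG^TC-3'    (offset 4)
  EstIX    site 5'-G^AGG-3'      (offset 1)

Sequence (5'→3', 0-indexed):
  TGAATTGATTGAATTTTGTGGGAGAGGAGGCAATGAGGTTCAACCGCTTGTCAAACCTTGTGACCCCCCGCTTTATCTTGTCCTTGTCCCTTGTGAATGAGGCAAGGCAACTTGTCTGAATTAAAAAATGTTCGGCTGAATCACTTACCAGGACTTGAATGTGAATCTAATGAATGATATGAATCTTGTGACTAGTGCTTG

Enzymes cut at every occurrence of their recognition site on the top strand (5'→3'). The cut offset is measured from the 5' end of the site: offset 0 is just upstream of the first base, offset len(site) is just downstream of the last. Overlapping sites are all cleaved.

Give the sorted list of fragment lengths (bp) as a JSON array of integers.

Per-enzyme occurrences:
  OquX TTGTGGGA/8: at [15] ⇒ [23]
  ZebII TGAAT/3: at [0, 9, 93, 116, 136, 155, 161, 170, 179] ⇒ [3, 12, 96, 119, 139, 158, 164, 173, 182]
  VbrX CTTGTGA/1: at [56, 89, 184, 197] ⇒ [57, 90, 185, 198]
  TgoVI CTTGTC/4: at [46, 76, 82, 110] ⇒ [50, 80, 86, 114]
  EstIX GAGG/1: at [23, 26, 34, 98] ⇒ [24, 27, 35, 99]

Pooled cuts: [3, 12, 23, 24, 27, 35, 50, 57, 80, 86, 90, 96, 99, 114, 119, 139, 158, 164, 173, 182, 185, 198]

Fragments:
  3→12: 9 bp
  12→23: 11 bp
  23→24: 1 bp
  24→27: 3 bp
  27→35: 8 bp
  35→50: 15 bp
  50→57: 7 bp
  57→80: 23 bp
  80→86: 6 bp
  86→90: 4 bp
  90→96: 6 bp
  96→99: 3 bp
  99→114: 15 bp
  114→119: 5 bp
  119→139: 20 bp
  139→158: 19 bp
  158→164: 6 bp
  164→173: 9 bp
  173→182: 9 bp
  182→185: 3 bp
  185→198: 13 bp
  198→3 (wrap): 201-198+3 = 6 bp

[1,3,3,3,4,5,6,6,6,6,7,8,9,9,9,11,13,15,15,19,20,23]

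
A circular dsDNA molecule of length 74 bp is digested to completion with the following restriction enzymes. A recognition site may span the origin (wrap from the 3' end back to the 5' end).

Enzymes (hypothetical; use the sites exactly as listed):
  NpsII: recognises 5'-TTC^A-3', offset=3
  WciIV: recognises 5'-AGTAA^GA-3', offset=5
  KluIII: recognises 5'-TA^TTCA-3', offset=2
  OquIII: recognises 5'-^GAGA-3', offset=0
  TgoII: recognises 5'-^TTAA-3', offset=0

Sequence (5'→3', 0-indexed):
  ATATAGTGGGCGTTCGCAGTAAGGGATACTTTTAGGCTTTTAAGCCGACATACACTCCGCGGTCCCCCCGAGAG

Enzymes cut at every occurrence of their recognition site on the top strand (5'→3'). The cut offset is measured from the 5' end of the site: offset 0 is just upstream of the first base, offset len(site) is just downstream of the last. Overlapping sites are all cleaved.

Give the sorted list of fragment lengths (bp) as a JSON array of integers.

Site scan:
  NpsII (TTCA, off=3): no sites
  WciIV (AGTAAGA, off=5): no sites
  KluIII (TATTCA, off=2): no sites
  OquIII (GAGA, off=0): starts [69, 71] → cuts [69, 71]
  TgoII (TTAA, off=0): starts [39] → cuts [39]

All cut coordinates (distinct, sorted): [39, 69, 71]

Fragment lengths:
  39→69: 30 bp
  69→71: 2 bp
  71→39 (wrap): 74-71+39 = 42 bp

[2,30,42]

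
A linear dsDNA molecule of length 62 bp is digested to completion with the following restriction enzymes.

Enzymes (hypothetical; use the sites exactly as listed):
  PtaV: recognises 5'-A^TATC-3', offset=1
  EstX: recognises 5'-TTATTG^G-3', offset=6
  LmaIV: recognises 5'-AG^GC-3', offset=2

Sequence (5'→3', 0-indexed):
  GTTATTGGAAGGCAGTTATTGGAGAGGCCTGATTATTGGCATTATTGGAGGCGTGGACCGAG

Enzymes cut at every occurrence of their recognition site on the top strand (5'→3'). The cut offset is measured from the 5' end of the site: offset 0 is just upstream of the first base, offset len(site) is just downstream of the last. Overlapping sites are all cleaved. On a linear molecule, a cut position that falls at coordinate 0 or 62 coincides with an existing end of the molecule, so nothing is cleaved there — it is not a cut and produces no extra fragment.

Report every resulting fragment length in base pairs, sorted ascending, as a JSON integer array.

[3,4,5,7,9,10,12,12]

Per-enzyme occurrences:
  PtaV (ATATC, off=1): no sites
  EstX (TTATTGG, off=6): starts [1, 15, 32, 41] → cuts [7, 21, 38, 47]
  LmaIV (AGGC, off=2): starts [9, 24, 48] → cuts [11, 26, 50]

All cut coordinates (distinct, sorted): [7, 11, 21, 26, 38, 47, 50]

Fragments:
  [0,7): 7 bp
  [7,11): 4 bp
  [11,21): 10 bp
  [21,26): 5 bp
  [26,38): 12 bp
  [38,47): 9 bp
  [47,50): 3 bp
  [50,62): 12 bp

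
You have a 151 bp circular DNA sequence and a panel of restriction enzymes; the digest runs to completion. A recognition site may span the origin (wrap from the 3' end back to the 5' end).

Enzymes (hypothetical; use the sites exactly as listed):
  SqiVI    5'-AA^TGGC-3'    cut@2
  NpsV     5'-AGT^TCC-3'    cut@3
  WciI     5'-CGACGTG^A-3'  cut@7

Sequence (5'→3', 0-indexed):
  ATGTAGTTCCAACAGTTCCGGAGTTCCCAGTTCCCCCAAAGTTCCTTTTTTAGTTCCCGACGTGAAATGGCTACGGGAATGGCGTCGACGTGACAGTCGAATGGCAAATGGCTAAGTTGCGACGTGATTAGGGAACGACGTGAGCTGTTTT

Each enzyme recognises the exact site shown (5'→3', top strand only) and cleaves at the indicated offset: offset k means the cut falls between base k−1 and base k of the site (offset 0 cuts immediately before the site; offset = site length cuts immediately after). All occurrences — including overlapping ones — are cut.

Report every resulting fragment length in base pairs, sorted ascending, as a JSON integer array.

[3,7,7,8,9,9,10,11,12,12,13,16,16,18]

Per-enzyme occurrences:
  SqiVI (AATGGC, off=2): starts [65, 77, 99, 106] → cuts [67, 79, 101, 108]
  NpsV (AGTTCC, off=3): starts [4, 13, 21, 28, 39, 51] → cuts [7, 16, 24, 31, 42, 54]
  WciI (CGACGTGA, off=7): starts [57, 85, 119, 135] → cuts [64, 92, 126, 142]

Pooled cuts: [7, 16, 24, 31, 42, 54, 64, 67, 79, 92, 101, 108, 126, 142]

Fragment lengths:
  7→16: 9 bp
  16→24: 8 bp
  24→31: 7 bp
  31→42: 11 bp
  42→54: 12 bp
  54→64: 10 bp
  64→67: 3 bp
  67→79: 12 bp
  79→92: 13 bp
  92→101: 9 bp
  101→108: 7 bp
  108→126: 18 bp
  126→142: 16 bp
  142→7 (wrap): 151-142+7 = 16 bp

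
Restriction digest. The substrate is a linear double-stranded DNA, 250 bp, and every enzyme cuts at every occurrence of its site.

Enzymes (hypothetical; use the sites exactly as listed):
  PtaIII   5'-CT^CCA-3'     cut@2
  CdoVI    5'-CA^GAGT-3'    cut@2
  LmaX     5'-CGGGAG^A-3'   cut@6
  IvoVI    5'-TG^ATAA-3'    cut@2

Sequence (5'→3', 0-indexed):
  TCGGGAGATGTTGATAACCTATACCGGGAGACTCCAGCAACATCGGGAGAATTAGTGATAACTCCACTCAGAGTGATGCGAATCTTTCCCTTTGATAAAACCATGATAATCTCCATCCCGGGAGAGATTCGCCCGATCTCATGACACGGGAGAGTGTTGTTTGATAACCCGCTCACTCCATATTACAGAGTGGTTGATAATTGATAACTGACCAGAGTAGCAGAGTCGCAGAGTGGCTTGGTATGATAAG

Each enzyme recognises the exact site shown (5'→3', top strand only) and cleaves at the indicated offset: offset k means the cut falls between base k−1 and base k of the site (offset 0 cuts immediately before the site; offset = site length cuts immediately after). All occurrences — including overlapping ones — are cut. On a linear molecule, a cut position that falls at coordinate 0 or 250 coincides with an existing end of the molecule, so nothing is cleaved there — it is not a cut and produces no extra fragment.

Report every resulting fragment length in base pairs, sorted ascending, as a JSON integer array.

Scan for sites:
  PtaIII (CTCCA, off=2): starts [31, 61, 110, 175] → cuts [33, 63, 112, 177]
  CdoVI (CAGAGT, off=2): starts [68, 185, 212, 220, 228] → cuts [70, 187, 214, 222, 230]
  LmaX (CGGGAGA, off=6): starts [1, 24, 43, 118, 146] → cuts [7, 30, 49, 124, 152]
  IvoVI (TGATAA, off=2): starts [11, 55, 92, 103, 161, 194, 201, 243] → cuts [13, 57, 94, 105, 163, 196, 203, 245]

All cut coordinates (distinct, sorted): [7, 13, 30, 33, 49, 57, 63, 70, 94, 105, 112, 124, 152, 163, 177, 187, 196, 203, 214, 222, 230, 245]

Fragments:
  [0,7): 7 bp
  [7,13): 6 bp
  [13,30): 17 bp
  [30,33): 3 bp
  [33,49): 16 bp
  [49,57): 8 bp
  [57,63): 6 bp
  [63,70): 7 bp
  [70,94): 24 bp
  [94,105): 11 bp
  [105,112): 7 bp
  [112,124): 12 bp
  [124,152): 28 bp
  [152,163): 11 bp
  [163,177): 14 bp
  [177,187): 10 bp
  [187,196): 9 bp
  [196,203): 7 bp
  [203,214): 11 bp
  [214,222): 8 bp
  [222,230): 8 bp
  [230,245): 15 bp
  [245,250): 5 bp

[3,5,6,6,7,7,7,7,8,8,8,9,10,11,11,11,12,14,15,16,17,24,28]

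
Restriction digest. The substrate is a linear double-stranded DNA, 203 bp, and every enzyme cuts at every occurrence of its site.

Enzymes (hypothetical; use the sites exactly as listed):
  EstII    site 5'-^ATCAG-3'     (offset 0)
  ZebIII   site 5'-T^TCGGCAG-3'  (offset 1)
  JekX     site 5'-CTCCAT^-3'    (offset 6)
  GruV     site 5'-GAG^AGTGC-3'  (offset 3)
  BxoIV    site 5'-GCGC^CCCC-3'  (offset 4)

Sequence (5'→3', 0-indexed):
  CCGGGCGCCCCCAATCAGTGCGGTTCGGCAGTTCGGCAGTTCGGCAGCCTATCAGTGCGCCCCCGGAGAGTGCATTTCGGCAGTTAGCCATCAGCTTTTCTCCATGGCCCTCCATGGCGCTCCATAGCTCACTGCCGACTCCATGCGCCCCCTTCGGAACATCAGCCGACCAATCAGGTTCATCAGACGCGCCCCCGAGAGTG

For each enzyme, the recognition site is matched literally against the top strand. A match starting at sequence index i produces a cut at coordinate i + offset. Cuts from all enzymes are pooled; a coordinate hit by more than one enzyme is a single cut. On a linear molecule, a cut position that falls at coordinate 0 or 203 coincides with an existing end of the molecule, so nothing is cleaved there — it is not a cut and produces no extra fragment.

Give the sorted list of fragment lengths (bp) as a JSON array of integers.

Scan for sites:
  EstII (ATCAG, off=0): starts [13, 50, 89, 160, 172, 181] → cuts [13, 50, 89, 160, 172, 181]
  ZebIII (TTCGGCAG, off=1): starts [23, 31, 39, 75] → cuts [24, 32, 40, 76]
  JekX (CTCCAT, off=6): starts [99, 109, 119, 138] → cuts [105, 115, 125, 144]
  GruV (GAGAGTGC, off=3): starts [65] → cuts [68]
  BxoIV (GCGCCCCC, off=4): starts [4, 56, 144, 188] → cuts [8, 60, 148, 192]

All cut coordinates (distinct, sorted): [8, 13, 24, 32, 40, 50, 60, 68, 76, 89, 105, 115, 125, 144, 148, 160, 172, 181, 192]

Fragment lengths:
  [0,8): 8 bp
  [8,13): 5 bp
  [13,24): 11 bp
  [24,32): 8 bp
  [32,40): 8 bp
  [40,50): 10 bp
  [50,60): 10 bp
  [60,68): 8 bp
  [68,76): 8 bp
  [76,89): 13 bp
  [89,105): 16 bp
  [105,115): 10 bp
  [115,125): 10 bp
  [125,144): 19 bp
  [144,148): 4 bp
  [148,160): 12 bp
  [160,172): 12 bp
  [172,181): 9 bp
  [181,192): 11 bp
  [192,203): 11 bp

[4,5,8,8,8,8,8,9,10,10,10,10,11,11,11,12,12,13,16,19]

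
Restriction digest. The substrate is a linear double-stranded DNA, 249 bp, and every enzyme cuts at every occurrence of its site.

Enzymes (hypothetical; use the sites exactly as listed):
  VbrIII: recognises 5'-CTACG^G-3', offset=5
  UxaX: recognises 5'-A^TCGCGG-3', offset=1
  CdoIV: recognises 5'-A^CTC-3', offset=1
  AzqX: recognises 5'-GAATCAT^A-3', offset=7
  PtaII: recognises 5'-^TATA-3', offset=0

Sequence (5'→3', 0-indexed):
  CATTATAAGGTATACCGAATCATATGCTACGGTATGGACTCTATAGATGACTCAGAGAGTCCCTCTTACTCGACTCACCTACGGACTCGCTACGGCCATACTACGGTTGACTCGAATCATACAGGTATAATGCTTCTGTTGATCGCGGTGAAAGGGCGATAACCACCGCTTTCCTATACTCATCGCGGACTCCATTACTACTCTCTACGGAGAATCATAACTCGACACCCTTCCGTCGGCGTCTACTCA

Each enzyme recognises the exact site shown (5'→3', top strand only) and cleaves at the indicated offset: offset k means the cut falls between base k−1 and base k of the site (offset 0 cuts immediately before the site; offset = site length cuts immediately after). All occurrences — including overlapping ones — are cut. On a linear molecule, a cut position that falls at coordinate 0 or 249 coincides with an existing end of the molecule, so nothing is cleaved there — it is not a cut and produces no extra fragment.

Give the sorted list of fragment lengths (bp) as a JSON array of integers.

Scan for sites:
  VbrIII CTACGG/5: at [26, 78, 89, 100, 204] ⇒ [31, 83, 94, 105, 209]
  UxaX ATCGCGG/1: at [141, 181] ⇒ [142, 182]
  CdoIV ACTC/1: at [37, 49, 67, 72, 84, 109, 177, 188, 199, 219, 244] ⇒ [38, 50, 68, 73, 85, 110, 178, 189, 200, 220, 245]
  AzqX GAATCATA/7: at [16, 113, 211] ⇒ [23, 120, 218]
  PtaII TATA/0: at [3, 10, 41, 125, 174] ⇒ [3, 10, 41, 125, 174]

All cut coordinates (distinct, sorted): [3, 10, 23, 31, 38, 41, 50, 68, 73, 83, 85, 94, 105, 110, 120, 125, 142, 174, 178, 182, 189, 200, 209, 218, 220, 245]

Fragments:
  [0,3): 3 bp
  [3,10): 7 bp
  [10,23): 13 bp
  [23,31): 8 bp
  [31,38): 7 bp
  [38,41): 3 bp
  [41,50): 9 bp
  [50,68): 18 bp
  [68,73): 5 bp
  [73,83): 10 bp
  [83,85): 2 bp
  [85,94): 9 bp
  [94,105): 11 bp
  [105,110): 5 bp
  [110,120): 10 bp
  [120,125): 5 bp
  [125,142): 17 bp
  [142,174): 32 bp
  [174,178): 4 bp
  [178,182): 4 bp
  [182,189): 7 bp
  [189,200): 11 bp
  [200,209): 9 bp
  [209,218): 9 bp
  [218,220): 2 bp
  [220,245): 25 bp
  [245,249): 4 bp

[2,2,3,3,4,4,4,5,5,5,7,7,7,8,9,9,9,9,10,10,11,11,13,17,18,25,32]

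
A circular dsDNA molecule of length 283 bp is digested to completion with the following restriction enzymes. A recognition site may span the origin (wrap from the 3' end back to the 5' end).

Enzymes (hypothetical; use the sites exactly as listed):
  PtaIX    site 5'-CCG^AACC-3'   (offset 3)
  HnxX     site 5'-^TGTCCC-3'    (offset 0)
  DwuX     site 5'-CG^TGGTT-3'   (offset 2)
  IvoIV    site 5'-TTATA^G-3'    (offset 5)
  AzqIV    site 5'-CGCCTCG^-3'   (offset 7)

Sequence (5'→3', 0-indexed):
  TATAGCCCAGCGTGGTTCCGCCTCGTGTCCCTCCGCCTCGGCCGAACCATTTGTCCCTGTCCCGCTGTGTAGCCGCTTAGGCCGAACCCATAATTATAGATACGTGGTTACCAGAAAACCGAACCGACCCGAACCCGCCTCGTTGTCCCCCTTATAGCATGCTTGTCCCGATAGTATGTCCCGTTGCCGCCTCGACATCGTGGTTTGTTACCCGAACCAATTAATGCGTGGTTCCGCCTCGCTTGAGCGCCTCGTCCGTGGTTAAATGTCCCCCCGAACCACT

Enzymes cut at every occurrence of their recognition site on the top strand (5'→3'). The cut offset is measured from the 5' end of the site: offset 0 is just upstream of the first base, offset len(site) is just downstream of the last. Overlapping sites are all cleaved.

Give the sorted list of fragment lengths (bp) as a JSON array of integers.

Per-enzyme occurrences:
  PtaIX (CCGAACC, off=3): starts [41, 81, 118, 128, 211, 273] → cuts [44, 84, 121, 131, 214, 276]
  HnxX (TGTCCC, off=0): starts [25, 51, 57, 143, 163, 176, 266] → cuts [25, 51, 57, 143, 163, 176, 266]
  DwuX (CGTGGTT, off=2): starts [10, 102, 198, 226, 256] → cuts [12, 104, 200, 228, 258]
  IvoIV (TTATAG, off=5): starts [93, 151, 282] → cuts [4, 98, 156]
  AzqIV (CGCCTCG, off=7): starts [18, 33, 135, 187, 234, 247] → cuts [25, 40, 142, 194, 241, 254]

Pooled cuts: [4, 12, 25, 40, 44, 51, 57, 84, 98, 104, 121, 131, 142, 143, 156, 163, 176, 194, 200, 214, 228, 241, 254, 258, 266, 276]

Fragments:
  4→12: 8 bp
  12→25: 13 bp
  25→40: 15 bp
  40→44: 4 bp
  44→51: 7 bp
  51→57: 6 bp
  57→84: 27 bp
  84→98: 14 bp
  98→104: 6 bp
  104→121: 17 bp
  121→131: 10 bp
  131→142: 11 bp
  142→143: 1 bp
  143→156: 13 bp
  156→163: 7 bp
  163→176: 13 bp
  176→194: 18 bp
  194→200: 6 bp
  200→214: 14 bp
  214→228: 14 bp
  228→241: 13 bp
  241→254: 13 bp
  254→258: 4 bp
  258→266: 8 bp
  266→276: 10 bp
  276→4 (wrap): 283-276+4 = 11 bp

[1,4,4,6,6,6,7,7,8,8,10,10,11,11,13,13,13,13,13,14,14,14,15,17,18,27]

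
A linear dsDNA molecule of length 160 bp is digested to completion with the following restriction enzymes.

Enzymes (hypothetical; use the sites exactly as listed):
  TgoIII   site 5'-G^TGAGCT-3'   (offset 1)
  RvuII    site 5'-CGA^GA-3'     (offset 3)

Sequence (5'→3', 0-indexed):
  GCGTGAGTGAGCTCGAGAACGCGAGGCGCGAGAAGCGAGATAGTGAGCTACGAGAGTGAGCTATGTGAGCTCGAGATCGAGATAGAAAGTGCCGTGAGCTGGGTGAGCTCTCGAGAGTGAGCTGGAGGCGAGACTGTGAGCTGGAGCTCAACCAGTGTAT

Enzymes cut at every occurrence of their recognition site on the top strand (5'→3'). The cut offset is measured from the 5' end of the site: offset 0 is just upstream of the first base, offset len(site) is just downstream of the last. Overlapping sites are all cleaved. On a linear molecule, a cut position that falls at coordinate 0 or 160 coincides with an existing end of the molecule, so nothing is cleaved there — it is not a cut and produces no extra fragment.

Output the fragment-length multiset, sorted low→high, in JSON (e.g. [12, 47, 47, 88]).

Per-enzyme occurrences:
  TgoIII GTGAGCT/1: at [6, 42, 55, 64, 93, 102, 116, 135] ⇒ [7, 43, 56, 65, 94, 103, 117, 136]
  RvuII CGAGA/3: at [13, 28, 35, 50, 71, 77, 111, 128] ⇒ [16, 31, 38, 53, 74, 80, 114, 131]

Pooled cuts: [7, 16, 31, 38, 43, 53, 56, 65, 74, 80, 94, 103, 114, 117, 131, 136]

Fragments:
  [0,7): 7 bp
  [7,16): 9 bp
  [16,31): 15 bp
  [31,38): 7 bp
  [38,43): 5 bp
  [43,53): 10 bp
  [53,56): 3 bp
  [56,65): 9 bp
  [65,74): 9 bp
  [74,80): 6 bp
  [80,94): 14 bp
  [94,103): 9 bp
  [103,114): 11 bp
  [114,117): 3 bp
  [117,131): 14 bp
  [131,136): 5 bp
  [136,160): 24 bp

[3,3,5,5,6,7,7,9,9,9,9,10,11,14,14,15,24]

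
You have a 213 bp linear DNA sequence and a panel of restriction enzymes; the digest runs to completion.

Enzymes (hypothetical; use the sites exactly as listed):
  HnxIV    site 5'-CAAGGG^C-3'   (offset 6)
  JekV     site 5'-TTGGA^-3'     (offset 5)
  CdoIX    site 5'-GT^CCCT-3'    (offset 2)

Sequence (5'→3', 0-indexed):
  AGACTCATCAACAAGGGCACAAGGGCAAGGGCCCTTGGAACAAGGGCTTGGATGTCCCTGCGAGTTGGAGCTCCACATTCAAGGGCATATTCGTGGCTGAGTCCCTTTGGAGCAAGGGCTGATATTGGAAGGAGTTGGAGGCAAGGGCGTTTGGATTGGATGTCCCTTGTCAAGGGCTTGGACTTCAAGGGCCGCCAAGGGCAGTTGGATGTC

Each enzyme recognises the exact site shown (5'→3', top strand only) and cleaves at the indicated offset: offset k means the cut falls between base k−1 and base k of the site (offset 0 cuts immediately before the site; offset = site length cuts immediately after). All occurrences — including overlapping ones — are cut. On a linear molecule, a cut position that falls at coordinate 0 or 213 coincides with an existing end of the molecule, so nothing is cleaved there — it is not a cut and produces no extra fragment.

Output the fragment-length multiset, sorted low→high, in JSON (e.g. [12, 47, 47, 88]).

Per-enzyme occurrences:
  HnxIV (CAAGGGC, off=6): starts [11, 19, 25, 40, 79, 112, 141, 170, 185, 195] → cuts [17, 25, 31, 46, 85, 118, 147, 176, 191, 201]
  JekV (TTGGA, off=5): starts [34, 47, 64, 106, 124, 134, 150, 155, 177, 204] → cuts [39, 52, 69, 111, 129, 139, 155, 160, 182, 209]
  CdoIX (GTCCCT, off=2): starts [53, 100, 161] → cuts [55, 102, 163]

All cut coordinates (distinct, sorted): [17, 25, 31, 39, 46, 52, 55, 69, 85, 102, 111, 118, 129, 139, 147, 155, 160, 163, 176, 182, 191, 201, 209]

Fragment lengths:
  [0,17): 17 bp
  [17,25): 8 bp
  [25,31): 6 bp
  [31,39): 8 bp
  [39,46): 7 bp
  [46,52): 6 bp
  [52,55): 3 bp
  [55,69): 14 bp
  [69,85): 16 bp
  [85,102): 17 bp
  [102,111): 9 bp
  [111,118): 7 bp
  [118,129): 11 bp
  [129,139): 10 bp
  [139,147): 8 bp
  [147,155): 8 bp
  [155,160): 5 bp
  [160,163): 3 bp
  [163,176): 13 bp
  [176,182): 6 bp
  [182,191): 9 bp
  [191,201): 10 bp
  [201,209): 8 bp
  [209,213): 4 bp

[3,3,4,5,6,6,6,7,7,8,8,8,8,8,9,9,10,10,11,13,14,16,17,17]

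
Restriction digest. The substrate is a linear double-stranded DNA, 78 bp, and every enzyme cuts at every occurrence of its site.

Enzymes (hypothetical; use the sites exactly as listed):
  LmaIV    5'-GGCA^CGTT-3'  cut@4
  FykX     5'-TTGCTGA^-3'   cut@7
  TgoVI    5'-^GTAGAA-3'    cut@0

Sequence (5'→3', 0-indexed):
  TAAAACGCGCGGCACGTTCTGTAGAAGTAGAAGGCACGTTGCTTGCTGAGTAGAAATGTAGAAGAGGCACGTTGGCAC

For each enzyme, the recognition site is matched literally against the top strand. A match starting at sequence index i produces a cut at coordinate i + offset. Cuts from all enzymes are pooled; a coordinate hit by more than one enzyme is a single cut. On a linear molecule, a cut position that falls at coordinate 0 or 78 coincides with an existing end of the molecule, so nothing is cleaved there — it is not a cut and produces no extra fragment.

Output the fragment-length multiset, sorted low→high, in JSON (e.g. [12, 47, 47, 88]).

[6,6,8,9,10,12,13,14]

Site scan:
  LmaIV (GGCACGTT, off=4): starts [10, 32, 65] → cuts [14, 36, 69]
  FykX (TTGCTGA, off=7): starts [42] → cuts [49]
  TgoVI (GTAGAA, off=0): starts [20, 26, 49, 57] → cuts [20, 26, 49, 57]

Pooled cuts: [14, 20, 26, 36, 49, 57, 69]

Fragment lengths:
  [0,14): 14 bp
  [14,20): 6 bp
  [20,26): 6 bp
  [26,36): 10 bp
  [36,49): 13 bp
  [49,57): 8 bp
  [57,69): 12 bp
  [69,78): 9 bp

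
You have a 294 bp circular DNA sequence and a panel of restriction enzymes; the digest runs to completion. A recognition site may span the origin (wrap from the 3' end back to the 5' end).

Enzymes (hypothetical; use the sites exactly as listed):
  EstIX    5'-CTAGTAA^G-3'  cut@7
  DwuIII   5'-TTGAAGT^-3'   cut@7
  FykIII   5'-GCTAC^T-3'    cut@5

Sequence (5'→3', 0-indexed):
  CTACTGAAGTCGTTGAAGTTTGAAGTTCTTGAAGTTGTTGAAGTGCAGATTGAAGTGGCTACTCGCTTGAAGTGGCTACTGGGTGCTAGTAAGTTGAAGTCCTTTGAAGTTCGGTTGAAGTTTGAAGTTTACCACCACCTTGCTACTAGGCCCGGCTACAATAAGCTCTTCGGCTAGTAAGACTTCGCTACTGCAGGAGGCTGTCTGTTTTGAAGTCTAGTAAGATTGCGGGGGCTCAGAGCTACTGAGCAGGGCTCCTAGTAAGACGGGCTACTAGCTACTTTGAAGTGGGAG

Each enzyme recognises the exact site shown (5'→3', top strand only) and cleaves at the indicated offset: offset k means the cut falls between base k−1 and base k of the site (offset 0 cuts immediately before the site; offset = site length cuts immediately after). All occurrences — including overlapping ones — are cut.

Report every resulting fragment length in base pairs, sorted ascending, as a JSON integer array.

Site scan:
  EstIX CTAGTAAG/7: at [85, 173, 216, 257] ⇒ [92, 180, 223, 264]
  DwuIII TTGAAGT/7: at [12, 19, 28, 37, 49, 66, 93, 103, 114, 121, 209, 282] ⇒ [19, 26, 35, 44, 56, 73, 100, 110, 121, 128, 216, 289]
  FykIII GCTACT/5: at [57, 74, 141, 186, 240, 269, 276, 293] ⇒ [4, 62, 79, 146, 191, 245, 274, 281]

All cut coordinates (distinct, sorted): [4, 19, 26, 35, 44, 56, 62, 73, 79, 92, 100, 110, 121, 128, 146, 180, 191, 216, 223, 245, 264, 274, 281, 289]

Fragment lengths:
  4→19: 15 bp
  19→26: 7 bp
  26→35: 9 bp
  35→44: 9 bp
  44→56: 12 bp
  56→62: 6 bp
  62→73: 11 bp
  73→79: 6 bp
  79→92: 13 bp
  92→100: 8 bp
  100→110: 10 bp
  110→121: 11 bp
  121→128: 7 bp
  128→146: 18 bp
  146→180: 34 bp
  180→191: 11 bp
  191→216: 25 bp
  216→223: 7 bp
  223→245: 22 bp
  245→264: 19 bp
  264→274: 10 bp
  274→281: 7 bp
  281→289: 8 bp
  289→4 (wrap): 294-289+4 = 9 bp

[6,6,7,7,7,7,8,8,9,9,9,10,10,11,11,11,12,13,15,18,19,22,25,34]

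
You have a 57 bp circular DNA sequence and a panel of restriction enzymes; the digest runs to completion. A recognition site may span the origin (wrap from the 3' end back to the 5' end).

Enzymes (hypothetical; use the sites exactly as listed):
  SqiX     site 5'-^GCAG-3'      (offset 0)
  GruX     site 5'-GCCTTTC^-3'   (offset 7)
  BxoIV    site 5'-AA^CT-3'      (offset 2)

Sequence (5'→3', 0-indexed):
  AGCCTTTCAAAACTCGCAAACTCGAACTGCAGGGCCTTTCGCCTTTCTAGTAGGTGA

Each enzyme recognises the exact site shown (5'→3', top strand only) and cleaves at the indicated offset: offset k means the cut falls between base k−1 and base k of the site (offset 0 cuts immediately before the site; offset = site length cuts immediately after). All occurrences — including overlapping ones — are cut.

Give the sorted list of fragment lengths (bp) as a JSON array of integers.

Per-enzyme occurrences:
  SqiX GCAG/0: at [28] ⇒ [28]
  GruX GCCTTTC/7: at [1, 33, 40] ⇒ [8, 40, 47]
  BxoIV AACT/2: at [10, 18, 24] ⇒ [12, 20, 26]

Pooled cuts: [8, 12, 20, 26, 28, 40, 47]

Fragment lengths:
  8→12: 4 bp
  12→20: 8 bp
  20→26: 6 bp
  26→28: 2 bp
  28→40: 12 bp
  40→47: 7 bp
  47→8 (wrap): 57-47+8 = 18 bp

[2,4,6,7,8,12,18]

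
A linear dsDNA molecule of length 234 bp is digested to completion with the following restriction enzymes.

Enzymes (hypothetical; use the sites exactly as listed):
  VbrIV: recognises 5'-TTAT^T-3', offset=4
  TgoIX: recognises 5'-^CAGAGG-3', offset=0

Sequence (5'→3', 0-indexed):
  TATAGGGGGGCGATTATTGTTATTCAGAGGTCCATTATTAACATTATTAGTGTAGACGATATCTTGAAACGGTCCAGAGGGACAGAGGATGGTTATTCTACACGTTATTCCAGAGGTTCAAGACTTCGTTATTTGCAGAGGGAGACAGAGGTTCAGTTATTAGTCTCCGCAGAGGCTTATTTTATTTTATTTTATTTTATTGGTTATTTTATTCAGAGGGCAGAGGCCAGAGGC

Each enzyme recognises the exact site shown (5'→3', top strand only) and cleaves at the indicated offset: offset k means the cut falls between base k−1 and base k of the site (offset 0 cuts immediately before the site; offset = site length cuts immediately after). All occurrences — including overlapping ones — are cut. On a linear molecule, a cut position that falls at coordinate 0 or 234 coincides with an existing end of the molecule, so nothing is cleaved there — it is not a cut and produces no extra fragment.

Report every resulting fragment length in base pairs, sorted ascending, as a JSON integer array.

Scan for sites:
  VbrIV TTATT/4: at [13, 19, 34, 43, 92, 104, 128, 156, 176, 181, 186, 191, 196, 203, 208] ⇒ [17, 23, 38, 47, 96, 108, 132, 160, 180, 185, 190, 195, 200, 207, 212]
  TgoIX CAGAGG/0: at [24, 74, 82, 110, 135, 145, 169, 213, 220, 227] ⇒ [24, 74, 82, 110, 135, 145, 169, 213, 220, 227]

Pooled cuts: [17, 23, 24, 38, 47, 74, 82, 96, 108, 110, 132, 135, 145, 160, 169, 180, 185, 190, 195, 200, 207, 212, 213, 220, 227]

Fragment lengths:
  [0,17): 17 bp
  [17,23): 6 bp
  [23,24): 1 bp
  [24,38): 14 bp
  [38,47): 9 bp
  [47,74): 27 bp
  [74,82): 8 bp
  [82,96): 14 bp
  [96,108): 12 bp
  [108,110): 2 bp
  [110,132): 22 bp
  [132,135): 3 bp
  [135,145): 10 bp
  [145,160): 15 bp
  [160,169): 9 bp
  [169,180): 11 bp
  [180,185): 5 bp
  [185,190): 5 bp
  [190,195): 5 bp
  [195,200): 5 bp
  [200,207): 7 bp
  [207,212): 5 bp
  [212,213): 1 bp
  [213,220): 7 bp
  [220,227): 7 bp
  [227,234): 7 bp

[1,1,2,3,5,5,5,5,5,6,7,7,7,7,8,9,9,10,11,12,14,14,15,17,22,27]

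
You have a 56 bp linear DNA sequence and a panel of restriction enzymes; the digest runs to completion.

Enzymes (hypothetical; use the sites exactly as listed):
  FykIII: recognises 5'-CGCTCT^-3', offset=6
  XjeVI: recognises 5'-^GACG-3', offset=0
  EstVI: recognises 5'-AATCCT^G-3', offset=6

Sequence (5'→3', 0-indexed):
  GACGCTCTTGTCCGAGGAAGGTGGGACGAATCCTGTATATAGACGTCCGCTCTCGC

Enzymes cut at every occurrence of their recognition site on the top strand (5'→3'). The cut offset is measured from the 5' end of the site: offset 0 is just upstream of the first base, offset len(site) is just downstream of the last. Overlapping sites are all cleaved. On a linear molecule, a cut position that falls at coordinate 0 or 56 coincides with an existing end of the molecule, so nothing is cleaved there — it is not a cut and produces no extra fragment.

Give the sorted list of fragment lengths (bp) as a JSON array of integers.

[3,7,8,10,12,16]

Per-enzyme occurrences:
  FykIII CGCTCT/6: at [2, 47] ⇒ [8, 53]
  XjeVI GACG/0: at [0, 24, 41] ⇒ [24, 41] (position 0 is a terminus of the linear molecule — no cut)
  EstVI AATCCTG/6: at [28] ⇒ [34]

All cut coordinates (distinct, sorted): [8, 24, 34, 41, 53]

Fragments:
  [0,8): 8 bp
  [8,24): 16 bp
  [24,34): 10 bp
  [34,41): 7 bp
  [41,53): 12 bp
  [53,56): 3 bp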